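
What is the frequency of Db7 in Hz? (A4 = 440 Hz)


Step by step:
f = 440 × 2^(n/12) where n = semitones from A4
Db7: 28 semitones from A4
f = 440 × 2^(28/12)
f = 2217.46 Hz


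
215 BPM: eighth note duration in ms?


Solution.
One quarter-note beat = 60000 / BPM = 60000 / 215 ms
Eighth note = 1/2 × quarter note
Duration = 1/2 × 60000 / 215 = 30000 / 215
= 139.5 ms


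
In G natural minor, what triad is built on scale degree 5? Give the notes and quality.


Reasoning:
G natural minor scale: G A Bb C D Eb F
Diatonic triad on degree 5 stacks scale notes 5, 7, 2: D F A
D→F = 3 semitones; D→A = 7 semitones → minor triad
= D F A (minor)


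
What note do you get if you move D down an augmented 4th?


augmented 4th: 4 letter names, 6 semitones
Letter: D - 3 → A
Pitch: D - 6 semitones, spelled as an A → Ab
= Ab


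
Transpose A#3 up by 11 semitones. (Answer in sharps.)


Solution.
A#3: chromatic position 10 in octave 3 → absolute = 3×12 + 10 = 46
Transpose up 11: 46 + 11 = 57
57 = 4×12 + 9 → A in octave 4
Result = A4


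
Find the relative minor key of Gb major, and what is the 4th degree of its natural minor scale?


Solution.
The relative minor shares the major's key signature and starts on its 6th degree
6th degree = a major 6th above the tonic; a major 6th above Gb is Eb
→ relative minor of Gb major is Eb minor
Eb natural minor scale: Eb F Gb Ab Bb Cb Db
= Eb minor; 4th degree = Ab


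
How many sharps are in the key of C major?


Solution.
Sharp major keys follow the circle of fifths: C(0), G(1), D(2), A(3), E(4), B(5), F#(6), C#(7)
C major has 0 sharps
= 0 sharps


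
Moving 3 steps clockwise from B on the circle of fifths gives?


Let's work it out.
Each clockwise step on the circle of fifths moves up a perfect 5th
From B: B → F#/Gb → Db → Ab
= Ab


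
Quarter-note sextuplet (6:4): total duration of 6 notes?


Sextuplet: 6 notes occupy the space of 4 quarter notes
Space = 4 × 1 = 4 beats
Each sextuplet note = 4 / 6 = 2/3 beats
6 notes = 6 × 2/3 = 4
= 4 beats


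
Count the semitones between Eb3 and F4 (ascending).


Reasoning:
Absolute semitone position = octave×12 + chromatic position
Eb3: 3×12 + 3 = 39
F4: 4×12 + 5 = 53
Difference = 53 - 39 = 14
= 14 semitones


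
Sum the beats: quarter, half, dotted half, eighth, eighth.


Step by step:
Beat values:
  quarter = 1 beat
  half = 2 beats
  dotted half = 3 beats
  eighth = 0.5 beats
  eighth = 0.5 beats
Sum = 1 + 2 + 3 + 0.5 + 0.5
= 7 beats


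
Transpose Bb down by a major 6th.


major 6th: 6 letter names, 9 semitones
Letter: B - 5 → D
Pitch: Bb - 9 semitones, spelled as a D → Db
= Db


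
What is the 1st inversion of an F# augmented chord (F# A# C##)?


Solution.
Root position: F# A# C##
1st inversion: move root up an octave
Bass note: A#
Notes (bottom to top) = A# C## F#


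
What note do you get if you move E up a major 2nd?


Working:
major 2nd: 2 letter names, 2 semitones
Letter: E + 1 → F
Pitch: E + 2 semitones, spelled as an F → F#
= F#


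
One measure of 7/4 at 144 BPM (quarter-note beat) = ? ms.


Solution.
Quarter-note beat duration = 60000 / 144 ms
Beats per measure (7/4) = 7
One measure = 7 × 60000 / 144 = 420000 / 144 ms
= 2916.7 ms


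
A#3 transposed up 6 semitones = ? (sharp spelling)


A#3: chromatic position 10 in octave 3 → absolute = 3×12 + 10 = 46
Transpose up 6: 46 + 6 = 52
52 = 4×12 + 4 → E in octave 4
Result = E4


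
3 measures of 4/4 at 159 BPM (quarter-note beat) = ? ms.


Working:
Quarter-note beat duration = 60000 / 159 ms
Beats per measure (4/4) = 4
One measure = 4 × 60000 / 159 = 240000 / 159 ms
3 measures = 3 × 240000 / 159 = 720000 / 159
= 4528.3 ms


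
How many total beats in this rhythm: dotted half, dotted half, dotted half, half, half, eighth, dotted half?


Step by step:
Beat values:
  dotted half = 3 beats
  dotted half = 3 beats
  dotted half = 3 beats
  half = 2 beats
  half = 2 beats
  eighth = 0.5 beats
  dotted half = 3 beats
Sum = 3 + 3 + 3 + 2 + 2 + 0.5 + 3
= 16.5 beats


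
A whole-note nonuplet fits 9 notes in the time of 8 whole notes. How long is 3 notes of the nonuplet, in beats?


Nonuplet: 9 notes occupy the space of 8 whole notes
Space = 8 × 4 = 32 beats
Each nonuplet note = 32 / 9 = 32/9 beats
3 notes = 3 × 32/9 = 32/3
= 32/3 beats


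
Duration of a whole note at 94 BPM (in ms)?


Step by step:
One quarter-note beat = 60000 / BPM = 60000 / 94 ms
Whole note = 4 × quarter note
Duration = 4 × 60000 / 94 = 240000 / 94
= 2553.2 ms


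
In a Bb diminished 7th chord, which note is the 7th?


Step by step:
Diminished 7th chord = root + minor 3rd + diminished 5th + diminished 7th
Seventh chords stack in thirds, so the letter names are B-D-F-A
Root: Bb
Minor 3rd above Bb: Db
Diminished 5th above Bb: Fb
Diminished 7th above Bb: Abb
The 7th = Abb


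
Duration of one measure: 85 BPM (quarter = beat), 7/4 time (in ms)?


Step by step:
Quarter-note beat duration = 60000 / 85 ms
Beats per measure (7/4) = 7
One measure = 7 × 60000 / 85 = 420000 / 85 ms
= 4941.2 ms


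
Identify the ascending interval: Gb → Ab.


Letter names: G → A spans 2 letter names → a 2nd
Semitones: Gb → Ab = 2 half-steps
A 2nd of 2 semitones is a major 2nd
= major 2nd


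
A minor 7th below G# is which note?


Solution.
A 7th spans 7 letter names, so from G we land on A
A minor 7th = 10 semitones below G#
Spell A at that pitch: A#
= A#


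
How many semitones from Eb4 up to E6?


Solution.
Absolute semitone position = octave×12 + chromatic position
Eb4: 4×12 + 3 = 51
E6: 6×12 + 4 = 76
Difference = 76 - 51 = 25
= 25 semitones


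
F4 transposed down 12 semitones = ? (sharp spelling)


Step by step:
F4: chromatic position 5 in octave 4 → absolute = 4×12 + 5 = 53
Transpose down 12: 53 - 12 = 41
41 = 3×12 + 5 → F in octave 3
Result = F3


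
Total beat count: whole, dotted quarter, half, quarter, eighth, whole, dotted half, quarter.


Step by step:
Beat values:
  whole = 4 beats
  dotted quarter = 1.5 beats
  half = 2 beats
  quarter = 1 beat
  eighth = 0.5 beats
  whole = 4 beats
  dotted half = 3 beats
  quarter = 1 beat
Sum = 4 + 1.5 + 2 + 1 + 0.5 + 4 + 3 + 1
= 17 beats


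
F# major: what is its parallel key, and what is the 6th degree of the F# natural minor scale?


Parallel keys share the same tonic but differ in mode
F# major → parallel is F# minor
F# natural minor scale: F# G# A B C# D E
= F# minor; 6th degree = D


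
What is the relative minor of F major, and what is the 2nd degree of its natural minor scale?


Working:
The relative minor shares the major's key signature and starts on its 6th degree
6th degree = a major 6th above the tonic; a major 6th above F is D
→ relative minor of F major is D minor
D natural minor scale: D E F G A Bb C
= D minor; 2nd degree = E


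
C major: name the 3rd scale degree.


Working:
Major scale pattern: W-W-H-W-W-W-H (2-2-1-2-2-2-1 semitones)
Starting from C:
  C + 2 semitones → D
  D + 2 semitones → E
  E + 1 semitone → F
  F + 2 semitones → G
  G + 2 semitones → A
  A + 2 semitones → B
  B + 1 semitone → C
Scale: C D E F G A B
Degree 3 = E


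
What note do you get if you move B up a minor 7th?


Step by step:
minor 7th: 7 letter names, 10 semitones
Letter: B + 6 → A
Pitch: B + 10 semitones, spelled as an A → A
= A


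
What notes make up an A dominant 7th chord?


Dominant 7th chord = root + major 3rd + perfect 5th + minor 7th
Seventh chords stack in thirds, so the letter names are A-C-E-G
Root: A
Major 3rd above A: C#
Perfect 5th above A: E
Minor 7th above A: G
Chord = A C# E G


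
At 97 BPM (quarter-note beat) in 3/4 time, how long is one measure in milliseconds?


Working:
Quarter-note beat duration = 60000 / 97 ms
Beats per measure (3/4) = 3
One measure = 3 × 60000 / 97 = 180000 / 97 ms
= 1855.7 ms


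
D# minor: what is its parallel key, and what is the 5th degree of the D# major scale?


Step by step:
Parallel keys share the same tonic but differ in mode
D# minor → parallel is D# major
D# major scale: D# E# F## G# A# B# C##
= D# major; 5th degree = A#


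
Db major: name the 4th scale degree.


Reasoning:
Major scale pattern: W-W-H-W-W-W-H (2-2-1-2-2-2-1 semitones)
Starting from Db:
  Db + 2 semitones → Eb
  Eb + 2 semitones → F
  F + 1 semitone → Gb
  Gb + 2 semitones → Ab
  Ab + 2 semitones → Bb
  Bb + 2 semitones → C
  C + 1 semitone → Db
Scale: Db Eb F Gb Ab Bb C
Degree 4 = Gb


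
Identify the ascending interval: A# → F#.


Solution.
Letter names: A → F spans 6 letter names → a 6th
Semitones: A# → F# = 8 half-steps
A 6th of 8 semitones is a minor 6th
= minor 6th


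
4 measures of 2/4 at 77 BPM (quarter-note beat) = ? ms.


Let's work it out.
Quarter-note beat duration = 60000 / 77 ms
Beats per measure (2/4) = 2
One measure = 2 × 60000 / 77 = 120000 / 77 ms
4 measures = 4 × 120000 / 77 = 480000 / 77
= 6233.8 ms


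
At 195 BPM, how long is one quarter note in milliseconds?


Reasoning:
One quarter-note beat = 60000 / BPM = 60000 / 195 ms
Duration = 60000 / 195
= 307.7 ms


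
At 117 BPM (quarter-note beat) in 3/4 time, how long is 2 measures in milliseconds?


Reasoning:
Quarter-note beat duration = 60000 / 117 ms
Beats per measure (3/4) = 3
One measure = 3 × 60000 / 117 = 180000 / 117 ms
2 measures = 2 × 180000 / 117 = 360000 / 117
= 3076.9 ms


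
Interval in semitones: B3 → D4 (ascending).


Reasoning:
Absolute semitone position = octave×12 + chromatic position
B3: 3×12 + 11 = 47
D4: 4×12 + 2 = 50
Difference = 50 - 47 = 3
= 3 semitones


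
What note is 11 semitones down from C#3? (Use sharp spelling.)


Solution.
C#3: chromatic position 1 in octave 3 → absolute = 3×12 + 1 = 37
Transpose down 11: 37 - 11 = 26
26 = 2×12 + 2 → D in octave 2
Result = D2


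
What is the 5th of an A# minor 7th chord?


Reasoning:
Minor 7th chord = root + minor 3rd + perfect 5th + minor 7th
Seventh chords stack in thirds, so the letter names are A-C-E-G
Root: A#
Minor 3rd above A#: C#
Perfect 5th above A#: E#
Minor 7th above A#: G#
The 5th = E#


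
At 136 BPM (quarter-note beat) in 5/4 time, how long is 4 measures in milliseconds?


Quarter-note beat duration = 60000 / 136 ms
Beats per measure (5/4) = 5
One measure = 5 × 60000 / 136 = 300000 / 136 ms
4 measures = 4 × 300000 / 136 = 1200000 / 136
= 8823.5 ms


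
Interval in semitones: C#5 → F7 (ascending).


Solution.
Absolute semitone position = octave×12 + chromatic position
C#5: 5×12 + 1 = 61
F7: 7×12 + 5 = 89
Difference = 89 - 61 = 28
= 28 semitones


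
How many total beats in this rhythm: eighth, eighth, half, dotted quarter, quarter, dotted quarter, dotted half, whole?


Step by step:
Beat values:
  eighth = 0.5 beats
  eighth = 0.5 beats
  half = 2 beats
  dotted quarter = 1.5 beats
  quarter = 1 beat
  dotted quarter = 1.5 beats
  dotted half = 3 beats
  whole = 4 beats
Sum = 0.5 + 0.5 + 2 + 1.5 + 1 + 1.5 + 3 + 4
= 14 beats


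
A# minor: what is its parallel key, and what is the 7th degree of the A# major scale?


Reasoning:
Parallel keys share the same tonic but differ in mode
A# minor → parallel is A# major
A# major scale: A# B# C## D# E# F## G##
= A# major; 7th degree = G##


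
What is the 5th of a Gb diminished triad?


Solution.
Diminished triad = root + minor 3rd (3 semitones) + diminished 5th (6 semitones)
A triad on Gb stacks thirds, so the chord tones use letter names G-B-D
Root: Gb
Minor 3rd above Gb: Bbb
Diminished 5th above Gb: Dbb
The 5th = Dbb


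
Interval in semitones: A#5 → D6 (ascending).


Absolute semitone position = octave×12 + chromatic position
A#5: 5×12 + 10 = 70
D6: 6×12 + 2 = 74
Difference = 74 - 70 = 4
= 4 semitones


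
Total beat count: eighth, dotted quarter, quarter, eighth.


Let's work it out.
Beat values:
  eighth = 0.5 beats
  dotted quarter = 1.5 beats
  quarter = 1 beat
  eighth = 0.5 beats
Sum = 0.5 + 1.5 + 1 + 0.5
= 3.5 beats


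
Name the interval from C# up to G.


Let's work it out.
Letter names: C → G spans 5 letter names → a 5th
Semitones: C# → G = 6 half-steps
A 5th of 6 semitones is a diminished 5th
= diminished 5th


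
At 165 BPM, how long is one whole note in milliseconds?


One quarter-note beat = 60000 / BPM = 60000 / 165 ms
Whole note = 4 × quarter note
Duration = 4 × 60000 / 165 = 240000 / 165
= 1454.5 ms


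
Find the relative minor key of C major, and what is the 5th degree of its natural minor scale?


Step by step:
The relative minor shares the major's key signature and starts on its 6th degree
6th degree = a major 6th above the tonic; a major 6th above C is A
→ relative minor of C major is A minor
A natural minor scale: A B C D E F G
= A minor; 5th degree = E


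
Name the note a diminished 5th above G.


A 5th spans 5 letter names, so from G we land on D
A diminished 5th = 6 semitones above G
Spell D at that pitch: Db
= Db


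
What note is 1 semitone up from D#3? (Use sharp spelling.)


Reasoning:
D#3: chromatic position 3 in octave 3 → absolute = 3×12 + 3 = 39
Transpose up 1: 39 + 1 = 40
40 = 3×12 + 4 → E in octave 3
Result = E3


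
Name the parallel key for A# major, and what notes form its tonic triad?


Working:
Parallel keys share the same tonic but differ in mode
A# major → parallel is A# minor
Tonic triad of A# minor = A# C# E#
= A# minor; triad = A# C# E#


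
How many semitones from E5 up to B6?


Solution.
Absolute semitone position = octave×12 + chromatic position
E5: 5×12 + 4 = 64
B6: 6×12 + 11 = 83
Difference = 83 - 64 = 19
= 19 semitones


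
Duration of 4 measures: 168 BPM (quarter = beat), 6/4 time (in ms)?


Working:
Quarter-note beat duration = 60000 / 168 ms
Beats per measure (6/4) = 6
One measure = 6 × 60000 / 168 = 360000 / 168 ms
4 measures = 4 × 360000 / 168 = 1440000 / 168
= 8571.4 ms


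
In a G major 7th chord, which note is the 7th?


Let's work it out.
Major 7th chord = root + major 3rd + perfect 5th + major 7th
Seventh chords stack in thirds, so the letter names are G-B-D-F
Root: G
Major 3rd above G: B
Perfect 5th above G: D
Major 7th above G: F#
The 7th = F#


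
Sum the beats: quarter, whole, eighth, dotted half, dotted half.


Beat values:
  quarter = 1 beat
  whole = 4 beats
  eighth = 0.5 beats
  dotted half = 3 beats
  dotted half = 3 beats
Sum = 1 + 4 + 0.5 + 3 + 3
= 11.5 beats


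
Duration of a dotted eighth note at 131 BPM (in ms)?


One quarter-note beat = 60000 / BPM = 60000 / 131 ms
Dotted eighth note = 3/4 × quarter note
Duration = 3/4 × 60000 / 131 = 45000 / 131
= 343.5 ms


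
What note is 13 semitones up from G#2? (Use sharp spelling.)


Solution.
G#2: chromatic position 8 in octave 2 → absolute = 2×12 + 8 = 32
Transpose up 13: 32 + 13 = 45
45 = 3×12 + 9 → A in octave 3
Result = A3


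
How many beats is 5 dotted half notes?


Base half note = 2 beats
Dot 1 adds half the previous value: +1
One dotted half = 2 + 1 = 3
5 of them = 5 × 3 = 15
= 15 beats


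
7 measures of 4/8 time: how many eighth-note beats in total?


Step by step:
Time signature 4/8: the bottom number 8 means the eighth note gets one count
The top number 4 means 4 eighth-note beats per measure
Total = 4 × 7 measures
= 28 eighth-note beats


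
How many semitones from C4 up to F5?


Solution.
Absolute semitone position = octave×12 + chromatic position
C4: 4×12 + 0 = 48
F5: 5×12 + 5 = 65
Difference = 65 - 48 = 17
= 17 semitones


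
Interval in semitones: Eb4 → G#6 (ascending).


Absolute semitone position = octave×12 + chromatic position
Eb4: 4×12 + 3 = 51
G#6: 6×12 + 8 = 80
Difference = 80 - 51 = 29
= 29 semitones


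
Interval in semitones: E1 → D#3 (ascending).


Step by step:
Absolute semitone position = octave×12 + chromatic position
E1: 1×12 + 4 = 16
D#3: 3×12 + 3 = 39
Difference = 39 - 16 = 23
= 23 semitones


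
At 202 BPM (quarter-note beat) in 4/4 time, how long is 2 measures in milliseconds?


Let's work it out.
Quarter-note beat duration = 60000 / 202 ms
Beats per measure (4/4) = 4
One measure = 4 × 60000 / 202 = 240000 / 202 ms
2 measures = 2 × 240000 / 202 = 480000 / 202
= 2376.2 ms


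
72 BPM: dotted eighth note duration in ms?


Reasoning:
One quarter-note beat = 60000 / BPM = 60000 / 72 ms
Dotted eighth note = 3/4 × quarter note
Duration = 3/4 × 60000 / 72 = 45000 / 72
= 625.0 ms


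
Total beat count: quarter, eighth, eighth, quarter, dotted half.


Beat values:
  quarter = 1 beat
  eighth = 0.5 beats
  eighth = 0.5 beats
  quarter = 1 beat
  dotted half = 3 beats
Sum = 1 + 0.5 + 0.5 + 1 + 3
= 6 beats


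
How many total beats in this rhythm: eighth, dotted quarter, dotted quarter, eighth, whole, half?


Beat values:
  eighth = 0.5 beats
  dotted quarter = 1.5 beats
  dotted quarter = 1.5 beats
  eighth = 0.5 beats
  whole = 4 beats
  half = 2 beats
Sum = 0.5 + 1.5 + 1.5 + 0.5 + 4 + 2
= 10 beats


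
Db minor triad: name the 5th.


Reasoning:
Minor triad = root + minor 3rd (3 semitones) + perfect 5th (7 semitones)
A triad on Db stacks thirds, so the chord tones use letter names D-F-A
Root: Db
Minor 3rd above Db: Fb
Perfect 5th above Db: Ab
The 5th = Ab


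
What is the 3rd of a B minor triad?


Reasoning:
Minor triad = root + minor 3rd (3 semitones) + perfect 5th (7 semitones)
A triad on B stacks thirds, so the chord tones use letter names B-D-F
Root: B
Minor 3rd above B: D
Perfect 5th above B: F#
The 3rd = D


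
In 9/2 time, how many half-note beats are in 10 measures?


Solution.
Time signature 9/2: the bottom number 2 means the half note gets one count
The top number 9 means 9 half-note beats per measure
Total = 9 × 10 measures
= 90 half-note beats


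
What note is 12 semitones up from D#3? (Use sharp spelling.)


Working:
D#3: chromatic position 3 in octave 3 → absolute = 3×12 + 3 = 39
Transpose up 12: 39 + 12 = 51
51 = 4×12 + 3 → D# in octave 4
Result = D#4


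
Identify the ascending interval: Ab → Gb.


Reasoning:
Letter names: A → G spans 7 letter names → a 7th
Semitones: Ab → Gb = 10 half-steps
A 7th of 10 semitones is a minor 7th
= minor 7th


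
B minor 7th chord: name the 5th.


Solution.
Minor 7th chord = root + minor 3rd + perfect 5th + minor 7th
Seventh chords stack in thirds, so the letter names are B-D-F-A
Root: B
Minor 3rd above B: D
Perfect 5th above B: F#
Minor 7th above B: A
The 5th = F#


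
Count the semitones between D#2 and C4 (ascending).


Solution.
Absolute semitone position = octave×12 + chromatic position
D#2: 2×12 + 3 = 27
C4: 4×12 + 0 = 48
Difference = 48 - 27 = 21
= 21 semitones


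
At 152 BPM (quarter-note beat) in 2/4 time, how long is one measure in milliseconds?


Reasoning:
Quarter-note beat duration = 60000 / 152 ms
Beats per measure (2/4) = 2
One measure = 2 × 60000 / 152 = 120000 / 152 ms
= 789.5 ms


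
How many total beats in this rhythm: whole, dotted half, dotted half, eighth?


Working:
Beat values:
  whole = 4 beats
  dotted half = 3 beats
  dotted half = 3 beats
  eighth = 0.5 beats
Sum = 4 + 3 + 3 + 0.5
= 10.5 beats


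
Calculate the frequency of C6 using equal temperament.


Step by step:
f = 440 × 2^(n/12) where n = semitones from A4
C6: 15 semitones from A4
f = 440 × 2^(15/12)
f = 1046.50 Hz


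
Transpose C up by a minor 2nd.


minor 2nd: 2 letter names, 1 semitones
Letter: C + 1 → D
Pitch: C + 1 semitones, spelled as a D → Db
= Db


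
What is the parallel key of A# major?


Working:
Parallel keys share the same tonic but differ in mode
A# major → parallel is A# minor
= A# minor


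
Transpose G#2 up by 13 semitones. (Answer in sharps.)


G#2: chromatic position 8 in octave 2 → absolute = 2×12 + 8 = 32
Transpose up 13: 32 + 13 = 45
45 = 3×12 + 9 → A in octave 3
Result = A3


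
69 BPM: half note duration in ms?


One quarter-note beat = 60000 / BPM = 60000 / 69 ms
Half note = 2 × quarter note
Duration = 2 × 60000 / 69 = 120000 / 69
= 1739.1 ms


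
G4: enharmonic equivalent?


Step by step:
Enharmonic notes sound the same pitch but are spelled with different letter names
G and F## name the same pitch class
= F##4


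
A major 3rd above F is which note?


Reasoning:
A 3rd spans 3 letter names, so from F we land on A
A major 3rd = 4 semitones above F
Spell A at that pitch: A
= A


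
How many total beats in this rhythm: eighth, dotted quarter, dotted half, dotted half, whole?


Solution.
Beat values:
  eighth = 0.5 beats
  dotted quarter = 1.5 beats
  dotted half = 3 beats
  dotted half = 3 beats
  whole = 4 beats
Sum = 0.5 + 1.5 + 3 + 3 + 4
= 12 beats


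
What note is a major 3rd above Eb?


Let's work it out.
A 3rd spans 3 letter names, so from E we land on G
A major 3rd = 4 semitones above Eb
Spell G at that pitch: G
= G


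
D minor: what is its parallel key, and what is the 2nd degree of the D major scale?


Parallel keys share the same tonic but differ in mode
D minor → parallel is D major
D major scale: D E F# G A B C#
= D major; 2nd degree = E


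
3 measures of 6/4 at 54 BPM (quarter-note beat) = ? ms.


Solution.
Quarter-note beat duration = 60000 / 54 ms
Beats per measure (6/4) = 6
One measure = 6 × 60000 / 54 = 360000 / 54 ms
3 measures = 3 × 360000 / 54 = 1080000 / 54
= 20000.0 ms


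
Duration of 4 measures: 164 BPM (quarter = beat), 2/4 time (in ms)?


Reasoning:
Quarter-note beat duration = 60000 / 164 ms
Beats per measure (2/4) = 2
One measure = 2 × 60000 / 164 = 120000 / 164 ms
4 measures = 4 × 120000 / 164 = 480000 / 164
= 2926.8 ms


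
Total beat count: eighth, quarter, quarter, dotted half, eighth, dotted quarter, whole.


Beat values:
  eighth = 0.5 beats
  quarter = 1 beat
  quarter = 1 beat
  dotted half = 3 beats
  eighth = 0.5 beats
  dotted quarter = 1.5 beats
  whole = 4 beats
Sum = 0.5 + 1 + 1 + 3 + 0.5 + 1.5 + 4
= 11.5 beats


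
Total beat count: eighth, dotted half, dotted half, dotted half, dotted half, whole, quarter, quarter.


Let's work it out.
Beat values:
  eighth = 0.5 beats
  dotted half = 3 beats
  dotted half = 3 beats
  dotted half = 3 beats
  dotted half = 3 beats
  whole = 4 beats
  quarter = 1 beat
  quarter = 1 beat
Sum = 0.5 + 3 + 3 + 3 + 3 + 4 + 1 + 1
= 18.5 beats


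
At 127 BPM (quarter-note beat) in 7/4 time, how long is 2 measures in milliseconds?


Let's work it out.
Quarter-note beat duration = 60000 / 127 ms
Beats per measure (7/4) = 7
One measure = 7 × 60000 / 127 = 420000 / 127 ms
2 measures = 2 × 420000 / 127 = 840000 / 127
= 6614.2 ms


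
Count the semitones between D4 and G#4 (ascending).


Let's work it out.
Absolute semitone position = octave×12 + chromatic position
D4: 4×12 + 2 = 50
G#4: 4×12 + 8 = 56
Difference = 56 - 50 = 6
= 6 semitones


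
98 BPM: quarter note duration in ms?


Solution.
One quarter-note beat = 60000 / BPM = 60000 / 98 ms
Duration = 60000 / 98
= 612.2 ms


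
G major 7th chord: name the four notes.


Reasoning:
Major 7th chord = root + major 3rd + perfect 5th + major 7th
Seventh chords stack in thirds, so the letter names are G-B-D-F
Root: G
Major 3rd above G: B
Perfect 5th above G: D
Major 7th above G: F#
Chord = G B D F#


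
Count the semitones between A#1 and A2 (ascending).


Reasoning:
Absolute semitone position = octave×12 + chromatic position
A#1: 1×12 + 10 = 22
A2: 2×12 + 9 = 33
Difference = 33 - 22 = 11
= 11 semitones


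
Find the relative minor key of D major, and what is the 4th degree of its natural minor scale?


Reasoning:
The relative minor shares the major's key signature and starts on its 6th degree
6th degree = a major 6th above the tonic; a major 6th above D is B
→ relative minor of D major is B minor
B natural minor scale: B C# D E F# G A
= B minor; 4th degree = E


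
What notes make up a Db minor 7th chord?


Solution.
Minor 7th chord = root + minor 3rd + perfect 5th + minor 7th
Seventh chords stack in thirds, so the letter names are D-F-A-C
Root: Db
Minor 3rd above Db: Fb
Perfect 5th above Db: Ab
Minor 7th above Db: Cb
Chord = Db Fb Ab Cb


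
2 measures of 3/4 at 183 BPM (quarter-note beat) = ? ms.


Working:
Quarter-note beat duration = 60000 / 183 ms
Beats per measure (3/4) = 3
One measure = 3 × 60000 / 183 = 180000 / 183 ms
2 measures = 2 × 180000 / 183 = 360000 / 183
= 1967.2 ms


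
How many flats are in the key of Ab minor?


Let's work it out.
Flat minor keys: A(0), D(1), G(2), C(3), F(4), Bb(5), Eb(6), Ab(7)
Ab minor has 7 flats
Order of flats: Bb Eb Ab Db Gb Cb Fb → first 7: Bb, Eb, Ab, Db, Gb, Cb, Fb
= 7 flats


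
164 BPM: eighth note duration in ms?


Reasoning:
One quarter-note beat = 60000 / BPM = 60000 / 164 ms
Eighth note = 1/2 × quarter note
Duration = 1/2 × 60000 / 164 = 30000 / 164
= 182.9 ms


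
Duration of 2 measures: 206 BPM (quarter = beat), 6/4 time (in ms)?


Let's work it out.
Quarter-note beat duration = 60000 / 206 ms
Beats per measure (6/4) = 6
One measure = 6 × 60000 / 206 = 360000 / 206 ms
2 measures = 2 × 360000 / 206 = 720000 / 206
= 3495.1 ms


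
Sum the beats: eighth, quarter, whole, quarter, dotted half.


Reasoning:
Beat values:
  eighth = 0.5 beats
  quarter = 1 beat
  whole = 4 beats
  quarter = 1 beat
  dotted half = 3 beats
Sum = 0.5 + 1 + 4 + 1 + 3
= 9.5 beats


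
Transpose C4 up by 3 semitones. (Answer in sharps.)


Let's work it out.
C4: chromatic position 0 in octave 4 → absolute = 4×12 + 0 = 48
Transpose up 3: 48 + 3 = 51
51 = 4×12 + 3 → D# in octave 4
Result = D#4


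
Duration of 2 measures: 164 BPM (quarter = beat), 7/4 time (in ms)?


Let's work it out.
Quarter-note beat duration = 60000 / 164 ms
Beats per measure (7/4) = 7
One measure = 7 × 60000 / 164 = 420000 / 164 ms
2 measures = 2 × 420000 / 164 = 840000 / 164
= 5122.0 ms


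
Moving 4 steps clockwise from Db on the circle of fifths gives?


Reasoning:
Each clockwise step on the circle of fifths moves up a perfect 5th
From Db: Db → Ab → Eb → Bb → F
= F


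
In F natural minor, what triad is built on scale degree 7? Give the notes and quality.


Step by step:
F natural minor scale: F G Ab Bb C Db Eb
Diatonic triad on degree 7 stacks scale notes 7, 2, 4: Eb G Bb
Eb→G = 4 semitones; Eb→Bb = 7 semitones → major triad
= Eb G Bb (major)


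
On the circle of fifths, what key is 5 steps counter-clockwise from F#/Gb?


Solution.
Each counter-clockwise step moves down a perfect 5th (= up a perfect 4th)
From F#/Gb: F#/Gb → B → E → A → D → G
= G


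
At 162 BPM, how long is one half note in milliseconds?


Step by step:
One quarter-note beat = 60000 / BPM = 60000 / 162 ms
Half note = 2 × quarter note
Duration = 2 × 60000 / 162 = 120000 / 162
= 740.7 ms


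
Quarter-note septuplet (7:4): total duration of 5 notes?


Septuplet: 7 notes occupy the space of 4 quarter notes
Space = 4 × 1 = 4 beats
Each septuplet note = 4 / 7 = 4/7 beats
5 notes = 5 × 4/7 = 20/7
= 20/7 beats


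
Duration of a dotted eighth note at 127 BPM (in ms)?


Solution.
One quarter-note beat = 60000 / BPM = 60000 / 127 ms
Dotted eighth note = 3/4 × quarter note
Duration = 3/4 × 60000 / 127 = 45000 / 127
= 354.3 ms


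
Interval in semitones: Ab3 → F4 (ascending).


Step by step:
Absolute semitone position = octave×12 + chromatic position
Ab3: 3×12 + 8 = 44
F4: 4×12 + 5 = 53
Difference = 53 - 44 = 9
= 9 semitones


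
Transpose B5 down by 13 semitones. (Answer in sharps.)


Let's work it out.
B5: chromatic position 11 in octave 5 → absolute = 5×12 + 11 = 71
Transpose down 13: 71 - 13 = 58
58 = 4×12 + 10 → A# in octave 4
Result = A#4


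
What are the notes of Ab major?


Major scale pattern: W-W-H-W-W-W-H (2-2-1-2-2-2-1 semitones)
Starting from Ab:
  Ab + 2 semitones → Bb
  Bb + 2 semitones → C
  C + 1 semitone → Db
  Db + 2 semitones → Eb
  Eb + 2 semitones → F
  F + 2 semitones → G
  G + 1 semitone → Ab
Scale = Ab Bb C Db Eb F G


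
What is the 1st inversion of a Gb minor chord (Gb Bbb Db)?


Root position: Gb Bbb Db
1st inversion: move root up an octave
Bass note: Bbb
Notes (bottom to top) = Bbb Db Gb


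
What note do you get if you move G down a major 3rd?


Step by step:
major 3rd: 3 letter names, 4 semitones
Letter: G - 2 → E
Pitch: G - 4 semitones, spelled as an E → Eb
= Eb


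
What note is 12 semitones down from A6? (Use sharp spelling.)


Let's work it out.
A6: chromatic position 9 in octave 6 → absolute = 6×12 + 9 = 81
Transpose down 12: 81 - 12 = 69
69 = 5×12 + 9 → A in octave 5
Result = A5


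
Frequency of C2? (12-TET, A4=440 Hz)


Let's work it out.
f = 440 × 2^(n/12) where n = semitones from A4
C2: -33 semitones from A4
f = 440 × 2^(-33/12)
f = 65.41 Hz


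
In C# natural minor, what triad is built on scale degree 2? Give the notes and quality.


C# natural minor scale: C# D# E F# G# A B
Diatonic triad on degree 2 stacks scale notes 2, 4, 6: D# F# A
D#→F# = 3 semitones; D#→A = 6 semitones → diminished triad
= D# F# A (diminished)


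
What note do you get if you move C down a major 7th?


Solution.
major 7th: 7 letter names, 11 semitones
Letter: C - 6 → D
Pitch: C - 11 semitones, spelled as a D → Db
= Db


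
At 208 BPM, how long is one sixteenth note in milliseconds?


One quarter-note beat = 60000 / BPM = 60000 / 208 ms
Sixteenth note = 1/4 × quarter note
Duration = 1/4 × 60000 / 208 = 15000 / 208
= 72.1 ms


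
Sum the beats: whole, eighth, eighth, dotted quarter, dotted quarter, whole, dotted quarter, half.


Beat values:
  whole = 4 beats
  eighth = 0.5 beats
  eighth = 0.5 beats
  dotted quarter = 1.5 beats
  dotted quarter = 1.5 beats
  whole = 4 beats
  dotted quarter = 1.5 beats
  half = 2 beats
Sum = 4 + 0.5 + 0.5 + 1.5 + 1.5 + 4 + 1.5 + 2
= 15.5 beats


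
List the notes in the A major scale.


Reasoning:
Major scale pattern: W-W-H-W-W-W-H (2-2-1-2-2-2-1 semitones)
Starting from A:
  A + 2 semitones → B
  B + 2 semitones → C#
  C# + 1 semitone → D
  D + 2 semitones → E
  E + 2 semitones → F#
  F# + 2 semitones → G#
  G# + 1 semitone → A
Scale = A B C# D E F# G#


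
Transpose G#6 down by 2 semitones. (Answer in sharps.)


Working:
G#6: chromatic position 8 in octave 6 → absolute = 6×12 + 8 = 80
Transpose down 2: 80 - 2 = 78
78 = 6×12 + 6 → F# in octave 6
Result = F#6


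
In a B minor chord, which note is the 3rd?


Minor triad = root + minor 3rd (3 semitones) + perfect 5th (7 semitones)
A triad on B stacks thirds, so the chord tones use letter names B-D-F
Root: B
Minor 3rd above B: D
Perfect 5th above B: F#
The 3rd = D


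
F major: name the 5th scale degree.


Working:
Major scale pattern: W-W-H-W-W-W-H (2-2-1-2-2-2-1 semitones)
Starting from F:
  F + 2 semitones → G
  G + 2 semitones → A
  A + 1 semitone → Bb
  Bb + 2 semitones → C
  C + 2 semitones → D
  D + 2 semitones → E
  E + 1 semitone → F
Scale: F G A Bb C D E
Degree 5 = C


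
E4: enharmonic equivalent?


Reasoning:
Enharmonic notes sound the same pitch but are spelled with different letter names
E and Fb name the same pitch class
= Fb4


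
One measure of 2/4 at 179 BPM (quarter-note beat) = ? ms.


Quarter-note beat duration = 60000 / 179 ms
Beats per measure (2/4) = 2
One measure = 2 × 60000 / 179 = 120000 / 179 ms
= 670.4 ms


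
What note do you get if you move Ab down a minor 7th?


Working:
minor 7th: 7 letter names, 10 semitones
Letter: A - 6 → B
Pitch: Ab - 10 semitones, spelled as a B → Bb
= Bb


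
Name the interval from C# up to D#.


Let's work it out.
Letter names: C → D spans 2 letter names → a 2nd
Semitones: C# → D# = 2 half-steps
A 2nd of 2 semitones is a major 2nd
= major 2nd


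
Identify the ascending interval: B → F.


Reasoning:
Letter names: B → F spans 5 letter names → a 5th
Semitones: B → F = 6 half-steps
A 5th of 6 semitones is a diminished 5th
= diminished 5th


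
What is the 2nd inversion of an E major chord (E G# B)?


Reasoning:
Root position: E G# B
2nd inversion: move root and 3rd up an octave
Bass note: B
Notes (bottom to top) = B E G#


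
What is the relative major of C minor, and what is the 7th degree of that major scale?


Step by step:
The relative major shares the key signature and is a minor 3rd above the minor tonic
A minor 3rd above C is Eb
→ relative major of C minor is Eb major
Eb major scale: Eb F G Ab Bb C D
= Eb major; 7th degree = D


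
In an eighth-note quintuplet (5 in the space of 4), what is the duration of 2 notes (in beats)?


Quintuplet: 5 notes occupy the space of 4 eighth notes
Space = 4 × 1/2 = 2 beats
Each quintuplet note = 2 / 5 = 2/5 beats
2 notes = 2 × 2/5 = 4/5
= 4/5 beats


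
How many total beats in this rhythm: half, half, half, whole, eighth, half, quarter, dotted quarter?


Reasoning:
Beat values:
  half = 2 beats
  half = 2 beats
  half = 2 beats
  whole = 4 beats
  eighth = 0.5 beats
  half = 2 beats
  quarter = 1 beat
  dotted quarter = 1.5 beats
Sum = 2 + 2 + 2 + 4 + 0.5 + 2 + 1 + 1.5
= 15 beats


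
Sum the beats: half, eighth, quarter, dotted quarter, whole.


Let's work it out.
Beat values:
  half = 2 beats
  eighth = 0.5 beats
  quarter = 1 beat
  dotted quarter = 1.5 beats
  whole = 4 beats
Sum = 2 + 0.5 + 1 + 1.5 + 4
= 9 beats


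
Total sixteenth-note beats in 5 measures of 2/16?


Let's work it out.
Time signature 2/16: the bottom number 16 means the sixteenth note gets one count
The top number 2 means 2 sixteenth-note beats per measure
Total = 2 × 5 measures
= 10 sixteenth-note beats


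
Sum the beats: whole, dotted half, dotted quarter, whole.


Step by step:
Beat values:
  whole = 4 beats
  dotted half = 3 beats
  dotted quarter = 1.5 beats
  whole = 4 beats
Sum = 4 + 3 + 1.5 + 4
= 12.5 beats


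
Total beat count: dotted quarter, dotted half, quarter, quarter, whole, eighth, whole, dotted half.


Solution.
Beat values:
  dotted quarter = 1.5 beats
  dotted half = 3 beats
  quarter = 1 beat
  quarter = 1 beat
  whole = 4 beats
  eighth = 0.5 beats
  whole = 4 beats
  dotted half = 3 beats
Sum = 1.5 + 3 + 1 + 1 + 4 + 0.5 + 4 + 3
= 18 beats


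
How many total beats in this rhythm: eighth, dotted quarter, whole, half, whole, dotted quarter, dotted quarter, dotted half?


Step by step:
Beat values:
  eighth = 0.5 beats
  dotted quarter = 1.5 beats
  whole = 4 beats
  half = 2 beats
  whole = 4 beats
  dotted quarter = 1.5 beats
  dotted quarter = 1.5 beats
  dotted half = 3 beats
Sum = 0.5 + 1.5 + 4 + 2 + 4 + 1.5 + 1.5 + 3
= 18 beats


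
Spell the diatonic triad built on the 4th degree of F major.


Let's work it out.
F major scale: F G A Bb C D E
Diatonic triad on degree 4 stacks scale notes 4, 6, 1: Bb D F
Bb→D = 4 semitones; Bb→F = 7 semitones → major triad
= Bb D F (major)


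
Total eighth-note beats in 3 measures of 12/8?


Time signature 12/8: the bottom number 8 means the eighth note gets one count
The top number 12 means 12 eighth-note beats per measure
Total = 12 × 3 measures
= 36 eighth-note beats


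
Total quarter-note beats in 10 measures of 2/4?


Step by step:
Time signature 2/4: the bottom number 4 means the quarter note gets one count
The top number 2 means 2 quarter-note beats per measure
Total = 2 × 10 measures
= 20 quarter-note beats


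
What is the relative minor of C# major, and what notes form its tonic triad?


Working:
The relative minor shares the major's key signature and starts on its 6th degree
6th degree = a major 6th above the tonic; a major 6th above C# is A#
→ relative minor of C# major is A# minor
Tonic triad of A# minor = root + minor 3rd + perfect 5th = A# C# E#
= A# minor; triad = A# C# E#


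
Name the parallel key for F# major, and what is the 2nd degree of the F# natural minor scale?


Working:
Parallel keys share the same tonic but differ in mode
F# major → parallel is F# minor
F# natural minor scale: F# G# A B C# D E
= F# minor; 2nd degree = G#


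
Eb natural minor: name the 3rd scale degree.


Reasoning:
Natural minor scale pattern: W-H-W-W-H-W-W (2-1-2-2-1-2-2 semitones)
Starting from Eb:
  Eb + 2 semitones → F
  F + 1 semitone → Gb
  Gb + 2 semitones → Ab
  Ab + 2 semitones → Bb
  Bb + 1 semitone → Cb
  Cb + 2 semitones → Db
  Db + 2 semitones → Eb
Scale: Eb F Gb Ab Bb Cb Db
Degree 3 = Gb


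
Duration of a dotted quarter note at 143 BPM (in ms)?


Reasoning:
One quarter-note beat = 60000 / BPM = 60000 / 143 ms
Dotted quarter note = 3/2 × quarter note
Duration = 3/2 × 60000 / 143 = 90000 / 143
= 629.4 ms


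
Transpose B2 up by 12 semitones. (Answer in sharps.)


B2: chromatic position 11 in octave 2 → absolute = 2×12 + 11 = 35
Transpose up 12: 35 + 12 = 47
47 = 3×12 + 11 → B in octave 3
Result = B3


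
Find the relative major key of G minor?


The relative major shares the key signature and is a minor 3rd above the minor tonic
A minor 3rd above G is Bb
→ relative major of G minor is Bb major
= Bb major


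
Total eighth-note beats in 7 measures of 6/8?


Reasoning:
Time signature 6/8: the bottom number 8 means the eighth note gets one count
The top number 6 means 6 eighth-note beats per measure
Total = 6 × 7 measures
= 42 eighth-note beats


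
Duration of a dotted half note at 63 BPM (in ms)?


One quarter-note beat = 60000 / BPM = 60000 / 63 ms
Dotted half note = 3 × quarter note
Duration = 3 × 60000 / 63 = 180000 / 63
= 2857.1 ms


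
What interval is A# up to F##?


Working:
Letter names: A → F spans 6 letter names → a 6th
Semitones: A# → F## = 9 half-steps
A 6th of 9 semitones is a major 6th
= major 6th


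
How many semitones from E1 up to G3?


Step by step:
Absolute semitone position = octave×12 + chromatic position
E1: 1×12 + 4 = 16
G3: 3×12 + 7 = 43
Difference = 43 - 16 = 27
= 27 semitones


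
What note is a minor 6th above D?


Step by step:
A 6th spans 6 letter names, so from D we land on B
A minor 6th = 8 semitones above D
Spell B at that pitch: Bb
= Bb


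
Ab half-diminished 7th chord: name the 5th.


Step by step:
Half-diminished 7th chord = root + minor 3rd + diminished 5th + minor 7th
Seventh chords stack in thirds, so the letter names are A-C-E-G
Root: Ab
Minor 3rd above Ab: Cb
Diminished 5th above Ab: Ebb
Minor 7th above Ab: Gb
The 5th = Ebb


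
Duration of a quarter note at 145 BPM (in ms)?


Solution.
One quarter-note beat = 60000 / BPM = 60000 / 145 ms
Duration = 60000 / 145
= 413.8 ms


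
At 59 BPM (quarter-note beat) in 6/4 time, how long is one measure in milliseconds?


Solution.
Quarter-note beat duration = 60000 / 59 ms
Beats per measure (6/4) = 6
One measure = 6 × 60000 / 59 = 360000 / 59 ms
= 6101.7 ms


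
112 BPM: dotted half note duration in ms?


Let's work it out.
One quarter-note beat = 60000 / BPM = 60000 / 112 ms
Dotted half note = 3 × quarter note
Duration = 3 × 60000 / 112 = 180000 / 112
= 1607.1 ms


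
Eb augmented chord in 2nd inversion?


Let's work it out.
Root position: Eb G B
2nd inversion: move root and 3rd up an octave
Bass note: B
Notes (bottom to top) = B Eb G


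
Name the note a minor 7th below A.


A 7th spans 7 letter names, so from A we land on B
A minor 7th = 10 semitones below A
Spell B at that pitch: B
= B


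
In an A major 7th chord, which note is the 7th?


Major 7th chord = root + major 3rd + perfect 5th + major 7th
Seventh chords stack in thirds, so the letter names are A-C-E-G
Root: A
Major 3rd above A: C#
Perfect 5th above A: E
Major 7th above A: G#
The 7th = G#
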